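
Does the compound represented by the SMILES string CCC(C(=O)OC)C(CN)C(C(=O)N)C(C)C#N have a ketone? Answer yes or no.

no

Working along the chain:
  CH(COOCH3): pendant –COOCH3: carbonyl C bonded to C and –OCH3 → ester.
  CH(CH2NH2): pendant –CH2NH2: N on sp³ C, no adjacent C=O → amine.
  CH(CONH2): pendant –CONH2: carbonyl C bonded to C and N → amide.
  CN: –C≡N: carbon triple-bonded to nitrogen → nitrile.
In CH(COOCH3), the C=O is bonded to an –O–C group, which defines an ester, not a ketone. In CH(CONH2), the C=O is bonded to nitrogen, which defines an amide, not a ketone.
The groups actually present are: amide, amine, ester, nitrile.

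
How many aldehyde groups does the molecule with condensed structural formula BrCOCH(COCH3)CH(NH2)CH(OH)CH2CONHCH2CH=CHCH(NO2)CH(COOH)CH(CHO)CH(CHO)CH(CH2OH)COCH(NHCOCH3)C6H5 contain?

2

–C(=O)Br: carbonyl C bonded to C and to a halogen → acyl halide (not alkyl halide).
pendant –COCH3: carbonyl C bonded to two carbons → ketone.
–NH2 on an sp³ carbon with no adjacent C=O → amine.
–OH on an sp³ carbon → alcohol (secondary).
–C(=O)–N– linkage → amide (the N is not an amine).
C=C double bond → alkene.
–NO2 on an sp³ carbon → nitro (the N=O is not a carbonyl).
pendant –COOH: carbonyl C bonded to C and –OH → carboxylic acid.
pendant –CHO: carbonyl C bonded to C and H → aldehyde.
pendant –CHO: carbonyl C bonded to C and H → aldehyde.
pendant –CH2OH on an sp³ backbone C → alcohol.
–C(=O)– with carbon on both sides → ketone.
pendant –NHC(=O)CH3: N bonded to a carbonyl → amide (not amine).
–C6H5 phenyl ring → arene.
Aldehyde appears at: CH(CHO), CH(CHO) → 2.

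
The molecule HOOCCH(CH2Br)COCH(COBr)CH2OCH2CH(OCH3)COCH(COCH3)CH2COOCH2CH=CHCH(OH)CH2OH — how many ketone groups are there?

3

–COOH: carbonyl C bonded to –OH and C → carboxylic acid (the –OH is not a separate alcohol).
pendant –CH2X: halogen on sp³ carbon → alkyl halide.
–C(=O)– with carbon on both sides → ketone.
pendant –C(=O)X: carbonyl C bonded to C and halogen → acyl halide.
C–O–C with sp³ carbons on both sides and no adjacent C=O → ether.
pendant –OCH3: C–O–C with sp³ C, no adjacent C=O → ether.
–C(=O)– with carbon on both sides → ketone.
pendant –COCH3: carbonyl C bonded to two carbons → ketone.
–C(=O)–O–C with C on the carbonyl side → ester.
C=C double bond → alkene.
–OH on an sp³ carbon → alcohol (secondary).
–OH on an sp³ carbon → alcohol.
Ketone appears at: CO, CO, CH(COCH3) → 3.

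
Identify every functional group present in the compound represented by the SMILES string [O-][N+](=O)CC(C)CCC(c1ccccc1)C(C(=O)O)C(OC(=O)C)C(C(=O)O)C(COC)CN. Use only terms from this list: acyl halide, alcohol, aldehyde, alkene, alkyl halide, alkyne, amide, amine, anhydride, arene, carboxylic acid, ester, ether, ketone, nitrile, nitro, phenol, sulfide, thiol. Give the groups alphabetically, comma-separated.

Working along the chain:
  O2NCH2: –NO2 on carbon → nitro group.
  CH(C6H5): pendant –C6H5: benzene ring → arene.
  CH(COOH): pendant –COOH: carbonyl C bonded to C and –OH → carboxylic acid.
  CH(OCOCH3): pendant –OC(=O)CH3: an acyloxy group → ester.
  CH(COOH): pendant –COOH: carbonyl C bonded to C and –OH → carboxylic acid.
  CH(CH2OCH3): pendant –CH2OCH3: C–O–C linkage → ether.
  CH2NH2: –NH2 on an sp³ carbon with no adjacent C=O → amine.

amine, arene, carboxylic acid, ester, ether, nitro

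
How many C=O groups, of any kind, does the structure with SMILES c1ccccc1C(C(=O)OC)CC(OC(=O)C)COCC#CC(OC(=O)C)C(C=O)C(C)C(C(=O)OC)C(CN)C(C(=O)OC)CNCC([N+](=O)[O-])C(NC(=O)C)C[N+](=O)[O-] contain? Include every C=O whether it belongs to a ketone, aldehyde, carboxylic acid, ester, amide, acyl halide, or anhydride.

7

CH(COOCH3): ester, 1 C=O (running total 1).
CH(OCOCH3): ester, 1 C=O (running total 2).
CH(OCOCH3): ester, 1 C=O (running total 3).
CH(CHO): aldehyde, 1 C=O (running total 4).
CH(COOCH3): ester, 1 C=O (running total 5).
CH(COOCH3): ester, 1 C=O (running total 6).
CH(NHCOCH3): amide, 1 C=O (running total 7).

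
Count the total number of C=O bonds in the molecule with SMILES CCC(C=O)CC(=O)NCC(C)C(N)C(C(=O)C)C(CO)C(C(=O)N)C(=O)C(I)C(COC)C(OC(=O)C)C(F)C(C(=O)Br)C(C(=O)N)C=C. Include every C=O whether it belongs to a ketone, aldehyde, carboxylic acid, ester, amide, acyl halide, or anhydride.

CH(CHO): aldehyde, 1 C=O (running total 1).
CH2CONHCH2: amide, 1 C=O (running total 2).
CH(COCH3): ketone, 1 C=O (running total 3).
CH(CONH2): amide, 1 C=O (running total 4).
CO: ketone, 1 C=O (running total 5).
CH(OCOCH3): ester, 1 C=O (running total 6).
CH(COBr): acyl halide, 1 C=O (running total 7).
CH(CONH2): amide, 1 C=O (running total 8).

8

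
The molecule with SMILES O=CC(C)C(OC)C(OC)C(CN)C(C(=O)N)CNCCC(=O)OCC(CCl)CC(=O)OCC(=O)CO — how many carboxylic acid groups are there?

0

terminal –CHO: carbonyl C bonded to H and C → aldehyde.
pendant –OCH3: C–O–C with sp³ C, no adjacent C=O → ether.
pendant –OCH3: C–O–C with sp³ C, no adjacent C=O → ether.
pendant –CH2NH2: N on sp³ C, no adjacent C=O → amine.
pendant –CONH2: carbonyl C bonded to C and N → amide.
C–N–C with sp³ carbons and no adjacent C=O → amine (secondary).
–C(=O)–O–C with C on the carbonyl side → ester.
pendant –CH2X: halogen on sp³ carbon → alkyl halide.
–C(=O)–O–C with C on the carbonyl side → ester.
–C(=O)– with carbon on both sides → ketone.
–OH on an sp³ carbon → alcohol.
No segment is a carboxylic acid: OHC is aldehyde, not carboxylic acid; CH(CONH2) is amide, not carboxylic acid; CH2COOCH2 is ester, not carboxylic acid. → 0.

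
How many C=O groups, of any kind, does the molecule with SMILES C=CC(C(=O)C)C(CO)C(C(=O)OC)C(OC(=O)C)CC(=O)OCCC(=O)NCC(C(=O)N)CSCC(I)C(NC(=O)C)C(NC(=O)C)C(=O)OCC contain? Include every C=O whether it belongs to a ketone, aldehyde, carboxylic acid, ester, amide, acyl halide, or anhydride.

CH(COCH3): ketone, 1 C=O (running total 1).
CH(COOCH3): ester, 1 C=O (running total 2).
CH(OCOCH3): ester, 1 C=O (running total 3).
CH2COOCH2: ester, 1 C=O (running total 4).
CH2CONHCH2: amide, 1 C=O (running total 5).
CH(CONH2): amide, 1 C=O (running total 6).
CH(NHCOCH3): amide, 1 C=O (running total 7).
CH(NHCOCH3): amide, 1 C=O (running total 8).
COOCH2CH3: ester, 1 C=O (running total 9).

9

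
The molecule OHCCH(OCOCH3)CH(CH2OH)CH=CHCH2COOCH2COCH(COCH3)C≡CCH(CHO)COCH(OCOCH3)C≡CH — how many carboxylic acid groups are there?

terminal –CHO: carbonyl C bonded to H and C → aldehyde.
pendant –OC(=O)CH3: an acyloxy group → ester.
pendant –CH2OH on an sp³ backbone C → alcohol.
C=C double bond → alkene.
–C(=O)–O–C with C on the carbonyl side → ester.
–C(=O)– with carbon on both sides → ketone.
pendant –COCH3: carbonyl C bonded to two carbons → ketone.
C≡C triple bond → alkyne.
pendant –CHO: carbonyl C bonded to C and H → aldehyde.
–C(=O)– with carbon on both sides → ketone.
pendant –OC(=O)CH3: an acyloxy group → ester.
C≡C triple bond → alkyne.
No segment is a carboxylic acid: OHC is aldehyde, not carboxylic acid; CH(OCOCH3) is ester, not carboxylic acid; CH(CH2OH) is alcohol, not carboxylic acid. → 0.

0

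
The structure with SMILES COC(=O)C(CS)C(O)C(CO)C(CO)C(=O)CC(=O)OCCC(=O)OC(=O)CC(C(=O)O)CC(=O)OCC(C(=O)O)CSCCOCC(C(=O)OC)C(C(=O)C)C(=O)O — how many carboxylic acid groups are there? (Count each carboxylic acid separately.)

3

Reading the structure from left to right:
  CH3OOC: CH3O–C(=O)–: carbonyl C bonded to C and to –OCH3 → ester (not ketone + ether).
  CH(CH2SH): pendant –CH2SH → thiol.
  CH(OH): –OH on an sp³ carbon → alcohol (secondary).
  CH(CH2OH): pendant –CH2OH on an sp³ backbone C → alcohol.
  CH(CH2OH): pendant –CH2OH on an sp³ backbone C → alcohol.
  CO: –C(=O)– with carbon on both sides → ketone.
  CH2COOCH2: –C(=O)–O–C with C on the carbonyl side → ester.
  CH2CO-O-COCH2: two acyl groups sharing one oxygen, –C(=O)–O–C(=O)– → anhydride.
  CH(COOH): pendant –COOH: carbonyl C bonded to C and –OH → carboxylic acid.
  CH2COOCH2: –C(=O)–O–C with C on the carbonyl side → ester.
  CH(COOH): pendant –COOH: carbonyl C bonded to C and –OH → carboxylic acid.
  CH2SCH2: C–S–C linkage → sulfide (thioether).
  CH2OCH2: C–O–C with sp³ carbons on both sides and no adjacent C=O → ether.
  CH(COOCH3): pendant –COOCH3: carbonyl C bonded to C and –OCH3 → ester.
  CH(COCH3): pendant –COCH3: carbonyl C bonded to two carbons → ketone.
  COOH: –COOH: carbonyl C bonded to –OH and C → carboxylic acid (the –OH is not a separate alcohol).
Carboxylic acid appears at: CH(COOH), CH(COOH), COOH → 3.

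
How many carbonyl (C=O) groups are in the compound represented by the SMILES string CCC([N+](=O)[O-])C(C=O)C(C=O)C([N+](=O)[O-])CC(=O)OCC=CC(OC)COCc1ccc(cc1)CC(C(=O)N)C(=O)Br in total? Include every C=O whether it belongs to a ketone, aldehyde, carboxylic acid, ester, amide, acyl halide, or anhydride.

CH(CHO): aldehyde, 1 C=O (running total 1).
CH(CHO): aldehyde, 1 C=O (running total 2).
CH2COOCH2: ester, 1 C=O (running total 3).
CH(CONH2): amide, 1 C=O (running total 4).
COBr: acyl halide, 1 C=O (running total 5).

5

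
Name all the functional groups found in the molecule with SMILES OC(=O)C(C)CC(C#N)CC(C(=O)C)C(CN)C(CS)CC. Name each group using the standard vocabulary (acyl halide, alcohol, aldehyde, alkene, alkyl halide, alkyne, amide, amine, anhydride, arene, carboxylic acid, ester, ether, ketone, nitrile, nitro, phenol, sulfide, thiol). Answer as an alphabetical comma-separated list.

amine, carboxylic acid, ketone, nitrile, thiol

Working along the chain:
  HOOC: –COOH: carbonyl C bonded to –OH and C → carboxylic acid (the –OH is not a separate alcohol).
  CH(CN): pendant –C≡N: nitrile.
  CH(COCH3): pendant –COCH3: carbonyl C bonded to two carbons → ketone.
  CH(CH2NH2): pendant –CH2NH2: N on sp³ C, no adjacent C=O → amine.
  CH(CH2SH): pendant –CH2SH → thiol.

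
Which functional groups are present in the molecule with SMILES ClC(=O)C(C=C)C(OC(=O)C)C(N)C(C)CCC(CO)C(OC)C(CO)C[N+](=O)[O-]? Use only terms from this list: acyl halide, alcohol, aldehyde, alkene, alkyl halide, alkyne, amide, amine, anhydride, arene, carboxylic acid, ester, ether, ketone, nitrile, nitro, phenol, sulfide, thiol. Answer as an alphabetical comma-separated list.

Working along the chain:
  ClCO: –C(=O)Cl: carbonyl C bonded to C and to a halogen → acyl halide (not alkyl halide).
  CH(CH=CH2): pendant –CH=CH2: C=C double bond → alkene.
  CH(OCOCH3): pendant –OC(=O)CH3: an acyloxy group → ester.
  CH(NH2): –NH2 on an sp³ carbon with no adjacent C=O → amine.
  CH(CH2OH): pendant –CH2OH on an sp³ backbone C → alcohol.
  CH(OCH3): pendant –OCH3: C–O–C with sp³ C, no adjacent C=O → ether.
  CH(CH2OH): pendant –CH2OH on an sp³ backbone C → alcohol.
  CH2NO2: –NO2 on carbon → nitro group.

acyl halide, alcohol, alkene, amine, ester, ether, nitro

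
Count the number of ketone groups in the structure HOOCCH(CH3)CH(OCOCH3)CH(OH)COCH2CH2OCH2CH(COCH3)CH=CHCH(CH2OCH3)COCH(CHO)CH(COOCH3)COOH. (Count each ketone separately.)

–COOH: carbonyl C bonded to –OH and C → carboxylic acid (the –OH is not a separate alcohol).
pendant –OC(=O)CH3: an acyloxy group → ester.
–OH on an sp³ carbon → alcohol (secondary).
–C(=O)– with carbon on both sides → ketone.
C–O–C with sp³ carbons on both sides and no adjacent C=O → ether.
pendant –COCH3: carbonyl C bonded to two carbons → ketone.
C=C double bond → alkene.
pendant –CH2OCH3: C–O–C linkage → ether.
–C(=O)– with carbon on both sides → ketone.
pendant –CHO: carbonyl C bonded to C and H → aldehyde.
pendant –COOCH3: carbonyl C bonded to C and –OCH3 → ester.
–COOH: carbonyl C bonded to –OH and C → carboxylic acid (the –OH is not a separate alcohol).
Ketone appears at: CO, CH(COCH3), CO → 3.

3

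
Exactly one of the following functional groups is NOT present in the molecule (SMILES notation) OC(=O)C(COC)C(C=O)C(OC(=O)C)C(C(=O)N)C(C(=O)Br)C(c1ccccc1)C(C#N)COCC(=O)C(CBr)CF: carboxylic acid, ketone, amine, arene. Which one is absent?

amine

carboxylic acid: present (HOOC — –COOH: carbonyl C bonded to –OH and C → carboxylic acid (the –OH is not a separate alcohol)).
ketone: present (CO — –C(=O)– with carbon on both sides → ketone).
arene: present (CH(C6H5) — pendant –C6H5: benzene ring → arene).
amine: absent. In CH(CONH2), the nitrogen is bonded directly to a carbonyl carbon, making it part of an amide, not a free amine.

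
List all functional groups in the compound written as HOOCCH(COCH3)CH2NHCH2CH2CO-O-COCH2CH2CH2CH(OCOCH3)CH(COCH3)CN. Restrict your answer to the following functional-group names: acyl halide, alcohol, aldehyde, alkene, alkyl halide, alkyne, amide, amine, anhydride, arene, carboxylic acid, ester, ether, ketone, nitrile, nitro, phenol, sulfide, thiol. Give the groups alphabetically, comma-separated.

Taking each segment in turn:
  HOOC: –COOH: carbonyl C bonded to –OH and C → carboxylic acid (the –OH is not a separate alcohol).
  CH(COCH3): pendant –COCH3: carbonyl C bonded to two carbons → ketone.
  CH2NHCH2: C–N–C with sp³ carbons and no adjacent C=O → amine (secondary).
  CH2CO-O-COCH2: two acyl groups sharing one oxygen, –C(=O)–O–C(=O)– → anhydride.
  CH(OCOCH3): pendant –OC(=O)CH3: an acyloxy group → ester.
  CH(COCH3): pendant –COCH3: carbonyl C bonded to two carbons → ketone.
  CN: –C≡N: carbon triple-bonded to nitrogen → nitrile.

amine, anhydride, carboxylic acid, ester, ketone, nitrile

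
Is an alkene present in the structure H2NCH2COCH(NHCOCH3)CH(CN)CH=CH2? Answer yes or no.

yes

–NH2 on an sp³ carbon with no adjacent C=O → amine.
–C(=O)– with carbon on both sides → ketone.
pendant –NHC(=O)CH3: N bonded to a carbonyl → amide (not amine).
pendant –C≡N: nitrile.
C=C double bond → alkene.
The CH=CH2 segment supplies the alkene: C=C double bond → alkene.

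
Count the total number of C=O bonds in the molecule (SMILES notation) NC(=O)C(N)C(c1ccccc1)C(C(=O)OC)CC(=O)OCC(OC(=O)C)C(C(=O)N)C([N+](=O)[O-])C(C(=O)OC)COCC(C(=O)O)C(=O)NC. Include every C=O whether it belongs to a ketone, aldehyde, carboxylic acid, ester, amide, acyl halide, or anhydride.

8

H2NCO: amide, 1 C=O (running total 1).
CH(COOCH3): ester, 1 C=O (running total 2).
CH2COOCH2: ester, 1 C=O (running total 3).
CH(OCOCH3): ester, 1 C=O (running total 4).
CH(CONH2): amide, 1 C=O (running total 5).
CH(COOCH3): ester, 1 C=O (running total 6).
CH(COOH): carboxylic acid, 1 C=O (running total 7).
CONHCH3: amide, 1 C=O (running total 8).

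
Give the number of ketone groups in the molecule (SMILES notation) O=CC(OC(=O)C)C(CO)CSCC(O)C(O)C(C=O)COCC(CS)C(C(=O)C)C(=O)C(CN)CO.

Taking each segment in turn:
  OHC: terminal –CHO: carbonyl C bonded to H and C → aldehyde.
  CH(OCOCH3): pendant –OC(=O)CH3: an acyloxy group → ester.
  CH(CH2OH): pendant –CH2OH on an sp³ backbone C → alcohol.
  CH2SCH2: C–S–C linkage → sulfide (thioether).
  CH(OH): –OH on an sp³ carbon → alcohol (secondary).
  CH(OH): –OH on an sp³ carbon → alcohol (secondary).
  CH(CHO): pendant –CHO: carbonyl C bonded to C and H → aldehyde.
  CH2OCH2: C–O–C with sp³ carbons on both sides and no adjacent C=O → ether.
  CH(CH2SH): pendant –CH2SH → thiol.
  CH(COCH3): pendant –COCH3: carbonyl C bonded to two carbons → ketone.
  CO: –C(=O)– with carbon on both sides → ketone.
  CH(CH2NH2): pendant –CH2NH2: N on sp³ C, no adjacent C=O → amine.
  CH2OH: –OH on an sp³ carbon → alcohol.
Ketone appears at: CH(COCH3), CO → 2.

2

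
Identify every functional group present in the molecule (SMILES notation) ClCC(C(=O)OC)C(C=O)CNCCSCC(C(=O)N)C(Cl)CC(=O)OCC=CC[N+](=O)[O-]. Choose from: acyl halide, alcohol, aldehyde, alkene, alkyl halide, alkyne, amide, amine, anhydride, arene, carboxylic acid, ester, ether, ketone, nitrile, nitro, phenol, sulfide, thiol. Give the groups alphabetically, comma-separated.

aldehyde, alkene, alkyl halide, amide, amine, ester, nitro, sulfide

halogen on an sp³ carbon → alkyl halide.
pendant –COOCH3: carbonyl C bonded to C and –OCH3 → ester.
pendant –CHO: carbonyl C bonded to C and H → aldehyde.
C–N–C with sp³ carbons and no adjacent C=O → amine (secondary).
C–S–C linkage → sulfide (thioether).
pendant –CONH2: carbonyl C bonded to C and N → amide.
halogen on an sp³ carbon → alkyl halide.
–C(=O)–O–C with C on the carbonyl side → ester.
C=C double bond → alkene.
–NO2 on carbon → nitro group.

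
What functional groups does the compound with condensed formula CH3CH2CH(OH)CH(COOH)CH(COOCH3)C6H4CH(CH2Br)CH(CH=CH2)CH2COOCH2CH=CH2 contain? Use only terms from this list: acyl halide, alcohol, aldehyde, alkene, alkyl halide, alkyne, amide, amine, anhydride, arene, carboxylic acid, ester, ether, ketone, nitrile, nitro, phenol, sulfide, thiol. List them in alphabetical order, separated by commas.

alcohol, alkene, alkyl halide, arene, carboxylic acid, ester

Working along the chain:
  CH(OH): –OH on an sp³ carbon → alcohol (secondary).
  CH(COOH): pendant –COOH: carbonyl C bonded to C and –OH → carboxylic acid.
  CH(COOCH3): pendant –COOCH3: carbonyl C bonded to C and –OCH3 → ester.
  C6H4: para-disubstituted benzene ring → arene.
  CH(CH2Br): pendant –CH2X: halogen on sp³ carbon → alkyl halide.
  CH(CH=CH2): pendant –CH=CH2: C=C double bond → alkene.
  CH2COOCH2: –C(=O)–O–C with C on the carbonyl side → ester.
  CH=CH2: C=C double bond → alkene.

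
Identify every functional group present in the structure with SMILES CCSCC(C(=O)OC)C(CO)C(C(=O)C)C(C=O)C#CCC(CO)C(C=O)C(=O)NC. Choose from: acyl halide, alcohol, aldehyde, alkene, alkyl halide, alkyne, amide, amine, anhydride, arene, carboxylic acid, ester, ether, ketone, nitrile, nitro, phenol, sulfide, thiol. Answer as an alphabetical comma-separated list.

C–S–C linkage → sulfide (thioether).
pendant –COOCH3: carbonyl C bonded to C and –OCH3 → ester.
pendant –CH2OH on an sp³ backbone C → alcohol.
pendant –COCH3: carbonyl C bonded to two carbons → ketone.
pendant –CHO: carbonyl C bonded to C and H → aldehyde.
C≡C triple bond → alkyne.
pendant –CH2OH on an sp³ backbone C → alcohol.
pendant –CHO: carbonyl C bonded to C and H → aldehyde.
–C(=O)NHCH3: carbonyl C bonded to C and to N → amide (the N is not an amine).

alcohol, aldehyde, alkyne, amide, ester, ketone, sulfide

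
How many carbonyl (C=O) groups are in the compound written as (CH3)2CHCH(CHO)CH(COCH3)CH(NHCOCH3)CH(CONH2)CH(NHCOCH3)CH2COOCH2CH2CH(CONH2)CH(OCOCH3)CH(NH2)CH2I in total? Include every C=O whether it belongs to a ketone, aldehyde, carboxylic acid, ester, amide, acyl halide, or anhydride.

8

CH(CHO): aldehyde, 1 C=O (running total 1).
CH(COCH3): ketone, 1 C=O (running total 2).
CH(NHCOCH3): amide, 1 C=O (running total 3).
CH(CONH2): amide, 1 C=O (running total 4).
CH(NHCOCH3): amide, 1 C=O (running total 5).
CH2COOCH2: ester, 1 C=O (running total 6).
CH(CONH2): amide, 1 C=O (running total 7).
CH(OCOCH3): ester, 1 C=O (running total 8).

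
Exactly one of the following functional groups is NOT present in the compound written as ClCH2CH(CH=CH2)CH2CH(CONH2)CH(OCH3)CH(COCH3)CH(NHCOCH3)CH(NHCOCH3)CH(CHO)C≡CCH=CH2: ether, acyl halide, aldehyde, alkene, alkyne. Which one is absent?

acyl halide

ether: present (CH(OCH3) — pendant –OCH3: C–O–C with sp³ C, no adjacent C=O → ether).
aldehyde: present (CH(CHO) — pendant –CHO: carbonyl C bonded to C and H → aldehyde).
alkene: present (CH(CH=CH2) — pendant –CH=CH2: C=C double bond → alkene).
alkyne: present (C≡C — C≡C triple bond → alkyne).
acyl halide: no segment matches this pattern.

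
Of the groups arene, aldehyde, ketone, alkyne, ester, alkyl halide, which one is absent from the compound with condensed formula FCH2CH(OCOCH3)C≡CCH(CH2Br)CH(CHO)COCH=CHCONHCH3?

arene

alkyl halide: present (FCH2 — halogen on an sp³ carbon → alkyl halide).
ketone: present (CO — –C(=O)– with carbon on both sides → ketone).
aldehyde: present (CH(CHO) — pendant –CHO: carbonyl C bonded to C and H → aldehyde).
ester: present (CH(OCOCH3) — pendant –OC(=O)CH3: an acyloxy group → ester).
alkyne: present (C≡C — C≡C triple bond → alkyne).
arene: no segment matches this pattern.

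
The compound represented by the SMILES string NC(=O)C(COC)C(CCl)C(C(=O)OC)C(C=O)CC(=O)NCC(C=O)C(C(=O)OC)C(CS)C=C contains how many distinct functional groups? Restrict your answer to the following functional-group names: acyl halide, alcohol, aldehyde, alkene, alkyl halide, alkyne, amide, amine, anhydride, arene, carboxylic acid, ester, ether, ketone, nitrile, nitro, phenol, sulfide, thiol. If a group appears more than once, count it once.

7

Reading the structure from left to right:
  H2NCO: –C(=O)NH2: carbonyl C bonded to C and to N → amide (the N is not a separate amine).
  CH(CH2OCH3): pendant –CH2OCH3: C–O–C linkage → ether.
  CH(CH2Cl): pendant –CH2X: halogen on sp³ carbon → alkyl halide.
  CH(COOCH3): pendant –COOCH3: carbonyl C bonded to C and –OCH3 → ester.
  CH(CHO): pendant –CHO: carbonyl C bonded to C and H → aldehyde.
  CH2CONHCH2: –C(=O)–N– linkage → amide (the N is not an amine).
  CH(CHO): pendant –CHO: carbonyl C bonded to C and H → aldehyde.
  CH(COOCH3): pendant –COOCH3: carbonyl C bonded to C and –OCH3 → ester.
  CH(CH2SH): pendant –CH2SH → thiol.
  CH=CH2: C=C double bond → alkene.
Distinct types present: aldehyde, alkene, alkyl halide, amide, ester, ether, thiol.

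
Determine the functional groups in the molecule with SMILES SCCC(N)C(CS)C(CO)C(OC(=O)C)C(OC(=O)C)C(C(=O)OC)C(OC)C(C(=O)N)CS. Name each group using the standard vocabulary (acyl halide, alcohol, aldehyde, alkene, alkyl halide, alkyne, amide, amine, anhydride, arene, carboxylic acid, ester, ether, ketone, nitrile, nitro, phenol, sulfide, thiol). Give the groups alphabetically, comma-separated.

alcohol, amide, amine, ester, ether, thiol

–SH on an sp³ carbon → thiol.
–NH2 on an sp³ carbon with no adjacent C=O → amine.
pendant –CH2SH → thiol.
pendant –CH2OH on an sp³ backbone C → alcohol.
pendant –OC(=O)CH3: an acyloxy group → ester.
pendant –OC(=O)CH3: an acyloxy group → ester.
pendant –COOCH3: carbonyl C bonded to C and –OCH3 → ester.
pendant –OCH3: C–O–C with sp³ C, no adjacent C=O → ether.
pendant –CONH2: carbonyl C bonded to C and N → amide.
–SH on an sp³ carbon → thiol.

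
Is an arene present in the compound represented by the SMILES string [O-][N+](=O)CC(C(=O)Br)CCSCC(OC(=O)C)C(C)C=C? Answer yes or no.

no

Taking each segment in turn:
  O2NCH2: –NO2 on carbon → nitro group.
  CH(COBr): pendant –C(=O)X: carbonyl C bonded to C and halogen → acyl halide.
  CH2SCH2: C–S–C linkage → sulfide (thioether).
  CH(OCOCH3): pendant –OC(=O)CH3: an acyloxy group → ester.
  CH=CH2: C=C double bond → alkene.
The groups actually present are: acyl halide, alkene, ester, nitro, sulfide.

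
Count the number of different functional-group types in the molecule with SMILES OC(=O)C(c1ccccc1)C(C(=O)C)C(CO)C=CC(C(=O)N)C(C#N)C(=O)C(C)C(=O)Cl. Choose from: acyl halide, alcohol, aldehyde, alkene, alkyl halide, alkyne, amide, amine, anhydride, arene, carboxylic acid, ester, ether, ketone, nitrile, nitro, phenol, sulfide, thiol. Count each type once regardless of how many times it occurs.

–COOH: carbonyl C bonded to –OH and C → carboxylic acid (the –OH is not a separate alcohol).
pendant –C6H5: benzene ring → arene.
pendant –COCH3: carbonyl C bonded to two carbons → ketone.
pendant –CH2OH on an sp³ backbone C → alcohol.
C=C double bond → alkene.
pendant –CONH2: carbonyl C bonded to C and N → amide.
pendant –C≡N: nitrile.
–C(=O)– with carbon on both sides → ketone.
–C(=O)Cl: carbonyl C bonded to C and to a halogen → acyl halide (not alkyl halide).
Distinct types present: acyl halide, alcohol, alkene, amide, arene, carboxylic acid, ketone, nitrile.

8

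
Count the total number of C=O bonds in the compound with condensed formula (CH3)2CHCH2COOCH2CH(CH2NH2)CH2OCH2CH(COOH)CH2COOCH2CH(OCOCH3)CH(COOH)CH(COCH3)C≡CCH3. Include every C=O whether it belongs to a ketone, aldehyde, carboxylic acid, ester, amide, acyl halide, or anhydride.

CH2COOCH2: ester, 1 C=O (running total 1).
CH(COOH): carboxylic acid, 1 C=O (running total 2).
CH2COOCH2: ester, 1 C=O (running total 3).
CH(OCOCH3): ester, 1 C=O (running total 4).
CH(COOH): carboxylic acid, 1 C=O (running total 5).
CH(COCH3): ketone, 1 C=O (running total 6).

6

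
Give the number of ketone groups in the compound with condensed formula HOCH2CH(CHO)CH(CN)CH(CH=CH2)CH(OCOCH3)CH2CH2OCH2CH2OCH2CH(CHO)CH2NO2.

HO– on an sp³ carbon → alcohol.
pendant –CHO: carbonyl C bonded to C and H → aldehyde.
pendant –C≡N: nitrile.
pendant –CH=CH2: C=C double bond → alkene.
pendant –OC(=O)CH3: an acyloxy group → ester.
C–O–C with sp³ carbons on both sides and no adjacent C=O → ether.
C–O–C with sp³ carbons on both sides and no adjacent C=O → ether.
pendant –CHO: carbonyl C bonded to C and H → aldehyde.
–NO2 on carbon → nitro group.
No segment is a ketone: CH(CHO) is aldehyde, not ketone; CH(OCOCH3) is ester, not ketone; CH(CHO) is aldehyde, not ketone. → 0.

0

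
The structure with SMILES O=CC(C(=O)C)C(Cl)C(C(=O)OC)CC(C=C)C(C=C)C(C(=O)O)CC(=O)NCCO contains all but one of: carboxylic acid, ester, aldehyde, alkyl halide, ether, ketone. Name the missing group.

alkyl halide: present (CH(Cl) — halogen on an sp³ carbon → alkyl halide).
ketone: present (CH(COCH3) — pendant –COCH3: carbonyl C bonded to two carbons → ketone).
ester: present (CH(COOCH3) — pendant –COOCH3: carbonyl C bonded to C and –OCH3 → ester).
aldehyde: present (OHC — terminal –CHO: carbonyl C bonded to H and C → aldehyde).
carboxylic acid: present (CH(COOH) — pendant –COOH: carbonyl C bonded to C and –OH → carboxylic acid).
ether: absent. In CH(COOCH3), the C–O–C oxygen is adjacent to a C=O, so it belongs to an ester, not an ether.

ether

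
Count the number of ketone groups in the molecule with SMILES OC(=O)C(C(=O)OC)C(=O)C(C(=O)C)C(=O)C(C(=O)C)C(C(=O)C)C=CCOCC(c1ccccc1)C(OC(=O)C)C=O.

–COOH: carbonyl C bonded to –OH and C → carboxylic acid (the –OH is not a separate alcohol).
pendant –COOCH3: carbonyl C bonded to C and –OCH3 → ester.
–C(=O)– with carbon on both sides → ketone.
pendant –COCH3: carbonyl C bonded to two carbons → ketone.
–C(=O)– with carbon on both sides → ketone.
pendant –COCH3: carbonyl C bonded to two carbons → ketone.
pendant –COCH3: carbonyl C bonded to two carbons → ketone.
C=C double bond → alkene.
C–O–C with sp³ carbons on both sides and no adjacent C=O → ether.
pendant –C6H5: benzene ring → arene.
pendant –OC(=O)CH3: an acyloxy group → ester.
terminal –CHO: carbonyl C bonded to H and C → aldehyde.
Ketone appears at: CO, CH(COCH3), CO, CH(COCH3), CH(COCH3) → 5.

5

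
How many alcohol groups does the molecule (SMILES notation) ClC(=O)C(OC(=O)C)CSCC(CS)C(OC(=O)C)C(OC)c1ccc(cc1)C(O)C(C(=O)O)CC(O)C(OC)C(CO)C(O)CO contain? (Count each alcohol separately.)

Taking each segment in turn:
  ClCO: –C(=O)Cl: carbonyl C bonded to C and to a halogen → acyl halide (not alkyl halide).
  CH(OCOCH3): pendant –OC(=O)CH3: an acyloxy group → ester.
  CH2SCH2: C–S–C linkage → sulfide (thioether).
  CH(CH2SH): pendant –CH2SH → thiol.
  CH(OCOCH3): pendant –OC(=O)CH3: an acyloxy group → ester.
  CH(OCH3): pendant –OCH3: C–O–C with sp³ C, no adjacent C=O → ether.
  C6H4: para-disubstituted benzene ring → arene.
  CH(OH): –OH on an sp³ carbon → alcohol (secondary).
  CH(COOH): pendant –COOH: carbonyl C bonded to C and –OH → carboxylic acid.
  CH(OH): –OH on an sp³ carbon → alcohol (secondary).
  CH(OCH3): pendant –OCH3: C–O–C with sp³ C, no adjacent C=O → ether.
  CH(CH2OH): pendant –CH2OH on an sp³ backbone C → alcohol.
  CH(OH): –OH on an sp³ carbon → alcohol (secondary).
  CH2OH: –OH on an sp³ carbon → alcohol.
Alcohol appears at: CH(OH), CH(OH), CH(CH2OH), CH(OH), CH2OH → 5.

5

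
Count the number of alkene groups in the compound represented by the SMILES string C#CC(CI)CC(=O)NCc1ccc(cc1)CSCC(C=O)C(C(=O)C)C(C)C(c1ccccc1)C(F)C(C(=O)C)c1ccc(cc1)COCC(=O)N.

Taking each segment in turn:
  HC≡C: C≡C triple bond → alkyne.
  CH(CH2I): pendant –CH2X: halogen on sp³ carbon → alkyl halide.
  CH2CONHCH2: –C(=O)–N– linkage → amide (the N is not an amine).
  C6H4: para-disubstituted benzene ring → arene.
  CH2SCH2: C–S–C linkage → sulfide (thioether).
  CH(CHO): pendant –CHO: carbonyl C bonded to C and H → aldehyde.
  CH(COCH3): pendant –COCH3: carbonyl C bonded to two carbons → ketone.
  CH(C6H5): pendant –C6H5: benzene ring → arene.
  CH(F): halogen on an sp³ carbon → alkyl halide.
  CH(COCH3): pendant –COCH3: carbonyl C bonded to two carbons → ketone.
  C6H4: para-disubstituted benzene ring → arene.
  CH2OCH2: C–O–C with sp³ carbons on both sides and no adjacent C=O → ether.
  CONH2: –C(=O)NH2: carbonyl C bonded to C and to N → amide (the N is not a separate amine).
No segment is a alkene: HC≡C is alkyne, not alkene; C6H4 is arene, not alkene; CH(C6H5) is arene, not alkene. → 0.

0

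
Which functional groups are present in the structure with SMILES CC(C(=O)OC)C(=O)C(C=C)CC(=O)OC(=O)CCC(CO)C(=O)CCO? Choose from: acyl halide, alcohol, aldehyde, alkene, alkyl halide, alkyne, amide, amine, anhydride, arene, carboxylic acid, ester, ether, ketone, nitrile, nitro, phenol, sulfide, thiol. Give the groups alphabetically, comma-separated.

Taking each segment in turn:
  CH(COOCH3): pendant –COOCH3: carbonyl C bonded to C and –OCH3 → ester.
  CO: –C(=O)– with carbon on both sides → ketone.
  CH(CH=CH2): pendant –CH=CH2: C=C double bond → alkene.
  CH2CO-O-COCH2: two acyl groups sharing one oxygen, –C(=O)–O–C(=O)– → anhydride.
  CH(CH2OH): pendant –CH2OH on an sp³ backbone C → alcohol.
  CO: –C(=O)– with carbon on both sides → ketone.
  CH2OH: –OH on an sp³ carbon → alcohol.

alcohol, alkene, anhydride, ester, ketone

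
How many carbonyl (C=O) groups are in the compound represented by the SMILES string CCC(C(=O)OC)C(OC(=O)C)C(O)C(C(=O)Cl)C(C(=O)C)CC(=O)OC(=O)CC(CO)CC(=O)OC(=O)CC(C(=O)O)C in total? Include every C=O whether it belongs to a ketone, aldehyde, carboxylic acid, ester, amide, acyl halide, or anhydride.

CH(COOCH3): ester, 1 C=O (running total 1).
CH(OCOCH3): ester, 1 C=O (running total 2).
CH(COCl): acyl halide, 1 C=O (running total 3).
CH(COCH3): ketone, 1 C=O (running total 4).
CH2CO-O-COCH2: anhydride, 2 C=O (running total 6).
CH2CO-O-COCH2: anhydride, 2 C=O (running total 8).
CH(COOH): carboxylic acid, 1 C=O (running total 9).

9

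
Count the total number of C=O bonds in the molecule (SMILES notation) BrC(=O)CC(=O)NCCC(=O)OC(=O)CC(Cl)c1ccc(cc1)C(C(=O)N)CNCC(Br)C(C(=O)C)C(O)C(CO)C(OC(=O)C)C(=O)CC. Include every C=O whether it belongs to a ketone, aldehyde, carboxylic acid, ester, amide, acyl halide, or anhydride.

8

BrCO: acyl halide, 1 C=O (running total 1).
CH2CONHCH2: amide, 1 C=O (running total 2).
CH2CO-O-COCH2: anhydride, 2 C=O (running total 4).
CH(CONH2): amide, 1 C=O (running total 5).
CH(COCH3): ketone, 1 C=O (running total 6).
CH(OCOCH3): ester, 1 C=O (running total 7).
CO: ketone, 1 C=O (running total 8).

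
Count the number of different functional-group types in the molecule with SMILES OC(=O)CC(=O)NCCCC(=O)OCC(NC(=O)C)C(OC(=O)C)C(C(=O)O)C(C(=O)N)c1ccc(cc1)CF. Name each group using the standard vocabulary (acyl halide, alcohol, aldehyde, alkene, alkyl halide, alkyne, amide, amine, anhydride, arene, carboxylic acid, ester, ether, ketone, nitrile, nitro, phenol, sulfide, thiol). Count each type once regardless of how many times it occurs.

Reading the structure from left to right:
  HOOC: –COOH: carbonyl C bonded to –OH and C → carboxylic acid (the –OH is not a separate alcohol).
  CH2CONHCH2: –C(=O)–N– linkage → amide (the N is not an amine).
  CH2COOCH2: –C(=O)–O–C with C on the carbonyl side → ester.
  CH(NHCOCH3): pendant –NHC(=O)CH3: N bonded to a carbonyl → amide (not amine).
  CH(OCOCH3): pendant –OC(=O)CH3: an acyloxy group → ester.
  CH(COOH): pendant –COOH: carbonyl C bonded to C and –OH → carboxylic acid.
  CH(CONH2): pendant –CONH2: carbonyl C bonded to C and N → amide.
  C6H4: para-disubstituted benzene ring → arene.
  CH2F: halogen on an sp³ carbon → alkyl halide.
Distinct types present: alkyl halide, amide, arene, carboxylic acid, ester.

5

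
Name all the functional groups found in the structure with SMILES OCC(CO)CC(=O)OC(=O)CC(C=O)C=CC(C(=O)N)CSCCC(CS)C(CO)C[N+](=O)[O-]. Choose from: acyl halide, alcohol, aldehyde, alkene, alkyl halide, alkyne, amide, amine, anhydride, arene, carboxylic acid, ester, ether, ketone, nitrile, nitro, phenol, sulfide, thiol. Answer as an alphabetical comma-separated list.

alcohol, aldehyde, alkene, amide, anhydride, nitro, sulfide, thiol

Working along the chain:
  HOCH2: HO– on an sp³ carbon → alcohol.
  CH(CH2OH): pendant –CH2OH on an sp³ backbone C → alcohol.
  CH2CO-O-COCH2: two acyl groups sharing one oxygen, –C(=O)–O–C(=O)– → anhydride.
  CH(CHO): pendant –CHO: carbonyl C bonded to C and H → aldehyde.
  CH=CH: C=C double bond → alkene.
  CH(CONH2): pendant –CONH2: carbonyl C bonded to C and N → amide.
  CH2SCH2: C–S–C linkage → sulfide (thioether).
  CH(CH2SH): pendant –CH2SH → thiol.
  CH(CH2OH): pendant –CH2OH on an sp³ backbone C → alcohol.
  CH2NO2: –NO2 on carbon → nitro group.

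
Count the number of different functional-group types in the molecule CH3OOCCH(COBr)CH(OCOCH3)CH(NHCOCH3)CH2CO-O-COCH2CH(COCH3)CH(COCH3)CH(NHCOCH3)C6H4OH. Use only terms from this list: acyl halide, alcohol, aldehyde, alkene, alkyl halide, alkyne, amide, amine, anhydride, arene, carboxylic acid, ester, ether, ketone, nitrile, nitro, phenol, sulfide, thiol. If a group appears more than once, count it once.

CH3O–C(=O)–: carbonyl C bonded to C and to –OCH3 → ester (not ketone + ether).
pendant –C(=O)X: carbonyl C bonded to C and halogen → acyl halide.
pendant –OC(=O)CH3: an acyloxy group → ester.
pendant –NHC(=O)CH3: N bonded to a carbonyl → amide (not amine).
two acyl groups sharing one oxygen, –C(=O)–O–C(=O)– → anhydride.
pendant –COCH3: carbonyl C bonded to two carbons → ketone.
pendant –COCH3: carbonyl C bonded to two carbons → ketone.
pendant –NHC(=O)CH3: N bonded to a carbonyl → amide (not amine).
–OH attached directly to an aromatic ring → phenol (not alcohol); the ring itself is an arene.
Distinct types present: acyl halide, amide, anhydride, arene, ester, ketone, phenol.

7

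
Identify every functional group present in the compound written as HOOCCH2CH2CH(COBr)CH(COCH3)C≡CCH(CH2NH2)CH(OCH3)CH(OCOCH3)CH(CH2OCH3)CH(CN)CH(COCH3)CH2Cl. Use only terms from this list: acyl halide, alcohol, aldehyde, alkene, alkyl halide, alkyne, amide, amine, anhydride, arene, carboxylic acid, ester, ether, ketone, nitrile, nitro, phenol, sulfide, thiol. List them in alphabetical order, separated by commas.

–COOH: carbonyl C bonded to –OH and C → carboxylic acid (the –OH is not a separate alcohol).
pendant –C(=O)X: carbonyl C bonded to C and halogen → acyl halide.
pendant –COCH3: carbonyl C bonded to two carbons → ketone.
C≡C triple bond → alkyne.
pendant –CH2NH2: N on sp³ C, no adjacent C=O → amine.
pendant –OCH3: C–O–C with sp³ C, no adjacent C=O → ether.
pendant –OC(=O)CH3: an acyloxy group → ester.
pendant –CH2OCH3: C–O–C linkage → ether.
pendant –C≡N: nitrile.
pendant –COCH3: carbonyl C bonded to two carbons → ketone.
halogen on an sp³ carbon → alkyl halide.

acyl halide, alkyl halide, alkyne, amine, carboxylic acid, ester, ether, ketone, nitrile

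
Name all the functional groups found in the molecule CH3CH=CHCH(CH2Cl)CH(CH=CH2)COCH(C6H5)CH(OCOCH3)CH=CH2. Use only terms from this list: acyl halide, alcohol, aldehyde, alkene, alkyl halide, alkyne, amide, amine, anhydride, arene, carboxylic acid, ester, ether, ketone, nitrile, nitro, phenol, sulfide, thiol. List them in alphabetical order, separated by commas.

alkene, alkyl halide, arene, ester, ketone

Reading the structure from left to right:
  CH=CH: C=C double bond → alkene.
  CH(CH2Cl): pendant –CH2X: halogen on sp³ carbon → alkyl halide.
  CH(CH=CH2): pendant –CH=CH2: C=C double bond → alkene.
  CO: –C(=O)– with carbon on both sides → ketone.
  CH(C6H5): pendant –C6H5: benzene ring → arene.
  CH(OCOCH3): pendant –OC(=O)CH3: an acyloxy group → ester.
  CH=CH2: C=C double bond → alkene.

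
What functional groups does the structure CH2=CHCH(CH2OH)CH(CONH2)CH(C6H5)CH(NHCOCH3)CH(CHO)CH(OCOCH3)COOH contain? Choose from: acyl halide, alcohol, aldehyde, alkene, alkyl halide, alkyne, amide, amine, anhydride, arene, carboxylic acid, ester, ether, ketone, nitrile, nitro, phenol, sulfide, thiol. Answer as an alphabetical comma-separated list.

C=C double bond → alkene.
pendant –CH2OH on an sp³ backbone C → alcohol.
pendant –CONH2: carbonyl C bonded to C and N → amide.
pendant –C6H5: benzene ring → arene.
pendant –NHC(=O)CH3: N bonded to a carbonyl → amide (not amine).
pendant –CHO: carbonyl C bonded to C and H → aldehyde.
pendant –OC(=O)CH3: an acyloxy group → ester.
–COOH: carbonyl C bonded to –OH and C → carboxylic acid (the –OH is not a separate alcohol).

alcohol, aldehyde, alkene, amide, arene, carboxylic acid, ester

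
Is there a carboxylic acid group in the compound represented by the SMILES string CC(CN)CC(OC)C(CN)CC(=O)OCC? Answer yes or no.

pendant –CH2NH2: N on sp³ C, no adjacent C=O → amine.
pendant –OCH3: C–O–C with sp³ C, no adjacent C=O → ether.
pendant –CH2NH2: N on sp³ C, no adjacent C=O → amine.
–C(=O)OCH2CH3: carbonyl C bonded to C and to –OEt → ester.
In COOCH2CH3, the acyl oxygen is bonded to carbon (–O–C), not to H, so this is an ester.
The groups actually present are: amine, ester, ether.

no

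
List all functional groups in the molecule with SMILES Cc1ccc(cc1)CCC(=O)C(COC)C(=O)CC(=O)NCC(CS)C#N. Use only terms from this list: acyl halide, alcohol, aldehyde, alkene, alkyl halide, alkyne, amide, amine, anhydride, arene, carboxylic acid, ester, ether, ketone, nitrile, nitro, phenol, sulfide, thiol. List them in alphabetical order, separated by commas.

Taking each segment in turn:
  C6H4: para-disubstituted benzene ring → arene.
  CO: –C(=O)– with carbon on both sides → ketone.
  CH(CH2OCH3): pendant –CH2OCH3: C–O–C linkage → ether.
  CO: –C(=O)– with carbon on both sides → ketone.
  CH2CONHCH2: –C(=O)–N– linkage → amide (the N is not an amine).
  CH(CH2SH): pendant –CH2SH → thiol.
  CN: –C≡N: carbon triple-bonded to nitrogen → nitrile.

amide, arene, ether, ketone, nitrile, thiol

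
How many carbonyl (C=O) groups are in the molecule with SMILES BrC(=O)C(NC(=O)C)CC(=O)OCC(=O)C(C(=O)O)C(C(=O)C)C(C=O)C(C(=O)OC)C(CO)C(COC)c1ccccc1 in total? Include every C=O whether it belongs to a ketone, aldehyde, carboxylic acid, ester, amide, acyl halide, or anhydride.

BrCO: acyl halide, 1 C=O (running total 1).
CH(NHCOCH3): amide, 1 C=O (running total 2).
CH2COOCH2: ester, 1 C=O (running total 3).
CO: ketone, 1 C=O (running total 4).
CH(COOH): carboxylic acid, 1 C=O (running total 5).
CH(COCH3): ketone, 1 C=O (running total 6).
CH(CHO): aldehyde, 1 C=O (running total 7).
CH(COOCH3): ester, 1 C=O (running total 8).

8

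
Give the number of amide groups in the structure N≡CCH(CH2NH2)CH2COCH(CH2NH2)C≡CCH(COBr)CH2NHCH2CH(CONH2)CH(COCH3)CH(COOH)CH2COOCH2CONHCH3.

2

Reading the structure from left to right:
  N≡C: N≡C–: carbon triple-bonded to nitrogen → nitrile.
  CH(CH2NH2): pendant –CH2NH2: N on sp³ C, no adjacent C=O → amine.
  CO: –C(=O)– with carbon on both sides → ketone.
  CH(CH2NH2): pendant –CH2NH2: N on sp³ C, no adjacent C=O → amine.
  C≡C: C≡C triple bond → alkyne.
  CH(COBr): pendant –C(=O)X: carbonyl C bonded to C and halogen → acyl halide.
  CH2NHCH2: C–N–C with sp³ carbons and no adjacent C=O → amine (secondary).
  CH(CONH2): pendant –CONH2: carbonyl C bonded to C and N → amide.
  CH(COCH3): pendant –COCH3: carbonyl C bonded to two carbons → ketone.
  CH(COOH): pendant –COOH: carbonyl C bonded to C and –OH → carboxylic acid.
  CH2COOCH2: –C(=O)–O–C with C on the carbonyl side → ester.
  CONHCH3: –C(=O)NHCH3: carbonyl C bonded to C and to N → amide (the N is not an amine).
Amide appears at: CH(CONH2), CONHCH3 → 2.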